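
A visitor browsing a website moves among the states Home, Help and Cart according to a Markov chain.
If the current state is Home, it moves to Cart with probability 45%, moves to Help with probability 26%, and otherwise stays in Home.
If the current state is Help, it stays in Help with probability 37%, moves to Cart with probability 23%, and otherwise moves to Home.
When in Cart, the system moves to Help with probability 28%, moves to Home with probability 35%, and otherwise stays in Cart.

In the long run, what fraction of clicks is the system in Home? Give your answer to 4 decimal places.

Let the stationary distribution be π with π = πP and π_1 + π_2 + π_3 = 1.
π_1 = 0.29·π_1 + 0.4·π_2 + 0.35·π_3
π_2 = 0.26·π_1 + 0.37·π_2 + 0.28·π_3
Solving with the normalization constraint gives π = (0.3443, 0.3001, 0.3555).
So the stationary probability of Home is 0.3443.

0.3443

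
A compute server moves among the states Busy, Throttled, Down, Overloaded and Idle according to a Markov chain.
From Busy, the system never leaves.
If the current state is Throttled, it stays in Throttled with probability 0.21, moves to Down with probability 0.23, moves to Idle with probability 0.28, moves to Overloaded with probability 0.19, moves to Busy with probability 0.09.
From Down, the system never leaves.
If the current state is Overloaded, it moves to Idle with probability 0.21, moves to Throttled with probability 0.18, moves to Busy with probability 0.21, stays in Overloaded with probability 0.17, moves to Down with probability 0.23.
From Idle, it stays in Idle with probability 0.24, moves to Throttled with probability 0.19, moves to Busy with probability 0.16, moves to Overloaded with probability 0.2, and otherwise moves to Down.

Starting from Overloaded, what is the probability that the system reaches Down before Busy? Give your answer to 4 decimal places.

0.5616

Let h(s) be the probability of absorption at Down starting from transient state s. Then h(Down) = 1 and h(Busy) = 0. By first-step analysis:
h(Throttled) = 0.09·0 + 0.21·h(Throttled) + 0.23·1 + 0.19·h(Overloaded) + 0.28·h(Idle)
h(Overloaded) = 0.21·0 + 0.18·h(Throttled) + 0.23·1 + 0.17·h(Overloaded) + 0.21·h(Idle)
h(Idle) = 0.16·0 + 0.19·h(Throttled) + 0.21·1 + 0.2·h(Overloaded) + 0.24·h(Idle)
Solving: h(Throttled) = 0.6326, h(Overloaded) = 0.5616, h(Idle) = 0.5823.
Starting from Overloaded, the probability is 0.5616.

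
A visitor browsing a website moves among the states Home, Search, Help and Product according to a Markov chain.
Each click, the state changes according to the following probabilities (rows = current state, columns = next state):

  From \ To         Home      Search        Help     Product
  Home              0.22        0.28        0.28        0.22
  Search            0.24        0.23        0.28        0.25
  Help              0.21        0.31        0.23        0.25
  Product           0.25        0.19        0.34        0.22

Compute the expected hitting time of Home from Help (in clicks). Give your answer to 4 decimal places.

Let t(s) be the expected number of clicks to first reach Home from state s, with t(Home) = 0. Conditioning on the first click:
t(Search) = 1 + 0.23·t(Search) + 0.28·t(Help) + 0.25·t(Product)
t(Help) = 1 + 0.31·t(Search) + 0.23·t(Help) + 0.25·t(Product)
t(Product) = 1 + 0.19·t(Search) + 0.34·t(Help) + 0.22·t(Product)
Solving: t(Search) = 4.2733, t(Help) = 4.3954, t(Product) = 4.2389.
Expected clicks from Help to Home: 4.3954.

4.3954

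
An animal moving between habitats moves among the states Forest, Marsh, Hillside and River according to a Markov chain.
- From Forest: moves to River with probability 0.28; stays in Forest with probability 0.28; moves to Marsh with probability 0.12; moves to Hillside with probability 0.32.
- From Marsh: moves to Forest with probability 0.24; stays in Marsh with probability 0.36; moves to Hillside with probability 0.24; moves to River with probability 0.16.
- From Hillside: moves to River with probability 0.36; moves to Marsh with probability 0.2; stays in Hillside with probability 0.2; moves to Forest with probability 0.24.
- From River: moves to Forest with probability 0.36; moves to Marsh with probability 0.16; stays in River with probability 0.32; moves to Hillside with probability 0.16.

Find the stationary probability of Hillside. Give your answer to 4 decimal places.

0.2307

Let the stationary distribution be π with π = πP and π_1 + π_2 + π_3 + π_4 = 1.
π_1 = 0.28·π_1 + 0.24·π_2 + 0.24·π_3 + 0.36·π_4
π_2 = 0.12·π_1 + 0.36·π_2 + 0.2·π_3 + 0.16·π_4
π_3 = 0.32·π_1 + 0.24·π_2 + 0.2·π_3 + 0.16·π_4
Solving with the normalization constraint gives π = (0.2858, 0.1972, 0.2307, 0.2862).
So the stationary probability of Hillside is 0.2307.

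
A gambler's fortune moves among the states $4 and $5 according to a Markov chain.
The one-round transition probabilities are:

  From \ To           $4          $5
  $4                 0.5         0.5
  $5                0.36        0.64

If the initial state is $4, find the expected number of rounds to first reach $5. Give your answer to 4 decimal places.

2.0000

Let t(s) be the expected number of rounds to first reach $5 from state s, with t($5) = 0. Conditioning on the first round:
t($4) = 1 + 0.5·t($4)
Solving: t($4) = 2.0000.
Expected rounds from $4 to $5: 2.0000.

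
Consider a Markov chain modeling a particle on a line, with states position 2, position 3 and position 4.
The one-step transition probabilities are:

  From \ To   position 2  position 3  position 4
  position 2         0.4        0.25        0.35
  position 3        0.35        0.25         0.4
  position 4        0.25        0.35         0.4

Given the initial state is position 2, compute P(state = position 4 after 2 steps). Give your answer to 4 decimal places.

0.3800

Sum over the intermediate state after 1 step:
P = P(position 2→position 2)·P(position 2→position 4) + P(position 2→position 3)·P(position 3→position 4) + P(position 2→position 4)·P(position 4→position 4)
  = 0.4×0.35 + 0.25×0.4 + 0.35×0.4
  = 0.1400 + 0.1000 + 0.1400 = 0.3800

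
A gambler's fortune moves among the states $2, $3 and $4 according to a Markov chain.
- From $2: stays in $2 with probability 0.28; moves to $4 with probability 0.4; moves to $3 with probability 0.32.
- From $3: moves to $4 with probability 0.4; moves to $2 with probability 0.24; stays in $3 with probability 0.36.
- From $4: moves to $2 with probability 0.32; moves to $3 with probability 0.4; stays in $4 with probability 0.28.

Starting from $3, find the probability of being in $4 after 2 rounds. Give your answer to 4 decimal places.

Sum over the intermediate state after 1 round:
P = P($3→$2)·P($2→$4) + P($3→$3)·P($3→$4) + P($3→$4)·P($4→$4)
  = 0.24×0.4 + 0.36×0.4 + 0.4×0.28
  = 0.0960 + 0.1440 + 0.1120 = 0.3520

0.3520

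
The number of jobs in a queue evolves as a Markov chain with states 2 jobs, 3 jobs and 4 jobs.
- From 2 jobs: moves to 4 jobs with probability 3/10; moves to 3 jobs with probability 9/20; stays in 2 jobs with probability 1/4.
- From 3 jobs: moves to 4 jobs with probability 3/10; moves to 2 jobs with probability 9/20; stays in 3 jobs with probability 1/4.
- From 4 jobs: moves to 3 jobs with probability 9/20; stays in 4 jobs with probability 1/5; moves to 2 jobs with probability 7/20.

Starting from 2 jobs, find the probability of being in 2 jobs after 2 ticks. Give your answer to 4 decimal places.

Sum over the intermediate state after 1 tick:
P = P(2 jobs→2 jobs)·P(2 jobs→2 jobs) + P(2 jobs→3 jobs)·P(3 jobs→2 jobs) + P(2 jobs→4 jobs)·P(4 jobs→2 jobs)
  = 0.25×0.25 + 0.45×0.45 + 0.3×0.35
  = 0.0625 + 0.2025 + 0.1050 = 0.3700

0.3700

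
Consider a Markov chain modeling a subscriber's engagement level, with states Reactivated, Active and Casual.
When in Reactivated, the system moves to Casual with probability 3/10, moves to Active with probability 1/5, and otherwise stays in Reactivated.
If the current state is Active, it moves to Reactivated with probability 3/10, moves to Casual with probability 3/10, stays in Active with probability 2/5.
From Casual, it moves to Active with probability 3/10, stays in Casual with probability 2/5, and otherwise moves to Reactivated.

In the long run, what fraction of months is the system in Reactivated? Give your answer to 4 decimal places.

Let the stationary distribution be π with π = πP and π_1 + π_2 + π_3 = 1.
π_1 = 0.5·π_1 + 0.3·π_2 + 0.3·π_3
π_2 = 0.2·π_1 + 0.4·π_2 + 0.3·π_3
Solving with the normalization constraint gives π = (0.3750, 0.2917, 0.3333).
So the stationary probability of Reactivated is 0.3750.

0.3750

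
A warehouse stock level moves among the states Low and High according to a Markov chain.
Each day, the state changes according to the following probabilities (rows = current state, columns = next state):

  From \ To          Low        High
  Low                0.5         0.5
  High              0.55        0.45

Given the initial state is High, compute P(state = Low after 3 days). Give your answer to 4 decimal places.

0.5239

Propagate the distribution vector 3 days from High.
After 0 days: (0.0000, 1.0000)
After 1 day: (0.5500, 0.4500)
After 2 days: (0.5225, 0.4775)
After 3 days: (0.5239, 0.4761)
P(in Low after 3 days) = 0.5239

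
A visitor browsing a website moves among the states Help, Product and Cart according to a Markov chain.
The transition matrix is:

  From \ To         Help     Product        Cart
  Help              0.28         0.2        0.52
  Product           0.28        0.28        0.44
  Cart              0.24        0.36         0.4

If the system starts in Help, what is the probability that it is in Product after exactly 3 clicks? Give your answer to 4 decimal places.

0.2946

Propagate the distribution vector 3 clicks from Help.
After 0 clicks: (1.0000, 0.0000, 0.0000)
After 1 click: (0.2800, 0.2000, 0.5200)
After 2 clicks: (0.2592, 0.2992, 0.4416)
After 3 clicks: (0.2623, 0.2946, 0.4431)
P(in Product after 3 clicks) = 0.2946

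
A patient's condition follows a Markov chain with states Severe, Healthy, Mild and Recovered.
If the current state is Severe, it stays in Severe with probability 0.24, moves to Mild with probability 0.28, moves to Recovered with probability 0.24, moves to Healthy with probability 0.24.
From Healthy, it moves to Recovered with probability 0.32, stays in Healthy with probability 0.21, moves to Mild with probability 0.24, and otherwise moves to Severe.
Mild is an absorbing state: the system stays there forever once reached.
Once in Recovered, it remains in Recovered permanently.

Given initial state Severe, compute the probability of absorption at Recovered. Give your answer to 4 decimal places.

Let h(s) be the probability of absorption at Recovered starting from transient state s. Then h(Recovered) = 1 and h(Mild) = 0. By first-step analysis:
h(Severe) = 0.24·h(Severe) + 0.24·h(Healthy) + 0.28·0 + 0.24·1
h(Healthy) = 0.23·h(Severe) + 0.21·h(Healthy) + 0.24·0 + 0.32·1
Solving: h(Severe) = 0.4886, h(Healthy) = 0.5473.
Starting from Severe, the probability is 0.4886.

0.4886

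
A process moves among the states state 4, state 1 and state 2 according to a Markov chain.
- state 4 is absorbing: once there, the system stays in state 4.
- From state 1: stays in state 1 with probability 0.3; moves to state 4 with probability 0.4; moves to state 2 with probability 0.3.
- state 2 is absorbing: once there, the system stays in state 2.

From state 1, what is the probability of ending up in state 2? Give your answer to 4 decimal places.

Let h(s) be the probability of absorption at state 2 starting from transient state s. Then h(state 2) = 1 and h(state 4) = 0. By first-step analysis:
h(state 1) = 0.4·0 + 0.3·h(state 1) + 0.3·1
Solving: h(state 1) = 0.4286.
Starting from state 1, the probability is 0.4286.

0.4286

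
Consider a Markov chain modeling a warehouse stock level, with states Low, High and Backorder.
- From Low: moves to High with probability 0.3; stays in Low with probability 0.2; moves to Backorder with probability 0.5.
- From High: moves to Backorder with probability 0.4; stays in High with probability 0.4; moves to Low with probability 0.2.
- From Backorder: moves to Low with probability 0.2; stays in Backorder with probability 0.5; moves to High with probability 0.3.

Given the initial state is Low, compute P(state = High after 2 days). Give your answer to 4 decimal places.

0.3300

Sum over the intermediate state after 1 day:
P = P(Low→Low)·P(Low→High) + P(Low→High)·P(High→High) + P(Low→Backorder)·P(Backorder→High)
  = 0.2×0.3 + 0.3×0.4 + 0.5×0.3
  = 0.0600 + 0.1200 + 0.1500 = 0.3300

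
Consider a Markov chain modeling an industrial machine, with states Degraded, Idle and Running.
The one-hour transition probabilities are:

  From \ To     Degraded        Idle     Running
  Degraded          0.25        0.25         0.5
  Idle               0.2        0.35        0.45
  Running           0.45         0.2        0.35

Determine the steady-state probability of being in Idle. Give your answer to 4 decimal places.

0.2542

Let the stationary distribution be π with π = πP and π_1 + π_2 + π_3 = 1.
π_1 = 0.25·π_1 + 0.2·π_2 + 0.45·π_3
π_2 = 0.25·π_1 + 0.35·π_2 + 0.2·π_3
Solving with the normalization constraint gives π = (0.3220, 0.2542, 0.4237).
So the stationary probability of Idle is 0.2542.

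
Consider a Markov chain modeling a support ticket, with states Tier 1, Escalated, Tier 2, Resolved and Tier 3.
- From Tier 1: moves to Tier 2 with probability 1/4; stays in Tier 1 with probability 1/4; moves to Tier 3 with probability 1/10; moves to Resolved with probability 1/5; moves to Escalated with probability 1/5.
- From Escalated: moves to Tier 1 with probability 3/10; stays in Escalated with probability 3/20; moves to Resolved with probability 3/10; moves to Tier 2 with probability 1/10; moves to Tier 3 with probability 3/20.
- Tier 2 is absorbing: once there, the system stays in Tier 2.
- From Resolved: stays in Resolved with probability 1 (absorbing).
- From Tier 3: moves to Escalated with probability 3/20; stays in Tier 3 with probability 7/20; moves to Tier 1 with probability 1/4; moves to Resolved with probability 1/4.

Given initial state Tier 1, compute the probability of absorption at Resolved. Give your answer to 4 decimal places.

Let h(s) be the probability of absorption at Resolved starting from transient state s. Then h(Resolved) = 1 and h(Tier 2) = 0. By first-step analysis:
h(Tier 1) = 0.25·h(Tier 1) + 0.2·h(Escalated) + 0.25·0 + 0.2·1 + 0.1·h(Tier 3)
h(Escalated) = 0.3·h(Tier 1) + 0.15·h(Escalated) + 0.1·0 + 0.3·1 + 0.15·h(Tier 3)
h(Tier 3) = 0.25·h(Tier 1) + 0.15·h(Escalated) + 0.25·1 + 0.35·h(Tier 3)
Solving: h(Tier 1) = 0.5480, h(Escalated) = 0.6791, h(Tier 3) = 0.7521.
Starting from Tier 1, the probability is 0.5480.

0.5480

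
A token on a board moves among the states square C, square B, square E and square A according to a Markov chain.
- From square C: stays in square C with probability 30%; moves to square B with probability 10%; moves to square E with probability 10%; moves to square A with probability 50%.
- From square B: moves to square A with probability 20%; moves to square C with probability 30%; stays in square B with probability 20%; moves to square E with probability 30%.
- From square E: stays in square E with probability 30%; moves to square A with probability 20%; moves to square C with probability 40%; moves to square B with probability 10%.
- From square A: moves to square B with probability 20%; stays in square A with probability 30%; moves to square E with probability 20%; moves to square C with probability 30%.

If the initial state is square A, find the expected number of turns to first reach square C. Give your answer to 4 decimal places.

Let t(s) be the expected number of turns to first reach square C from state s, with t(square C) = 0. Conditioning on the first turn:
t(square B) = 1 + 0.2·t(square B) + 0.3·t(square E) + 0.2·t(square A)
t(square E) = 1 + 0.1·t(square B) + 0.3·t(square E) + 0.2·t(square A)
t(square A) = 1 + 0.2·t(square B) + 0.2·t(square E) + 0.3·t(square A)
Solving: t(square B) = 3.0508, t(square E) = 2.7458, t(square A) = 3.0847.
Expected turns from square A to square C: 3.0847.

3.0847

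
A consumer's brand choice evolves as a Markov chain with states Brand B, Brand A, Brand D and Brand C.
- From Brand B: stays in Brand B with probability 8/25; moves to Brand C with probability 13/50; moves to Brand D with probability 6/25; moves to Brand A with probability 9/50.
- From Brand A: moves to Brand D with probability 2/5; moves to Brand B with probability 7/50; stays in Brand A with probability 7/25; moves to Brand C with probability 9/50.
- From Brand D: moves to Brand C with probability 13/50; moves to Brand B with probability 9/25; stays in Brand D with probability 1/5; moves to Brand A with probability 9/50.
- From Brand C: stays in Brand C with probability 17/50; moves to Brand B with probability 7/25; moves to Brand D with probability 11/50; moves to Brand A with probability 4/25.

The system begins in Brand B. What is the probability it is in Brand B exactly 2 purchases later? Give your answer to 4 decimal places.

0.2868

Propagate the distribution vector 2 purchases from Brand B.
After 0 purchases: (1.0000, 0.0000, 0.0000, 0.0000)
After 1 purchase: (0.3200, 0.1800, 0.2400, 0.2600)
After 2 purchases: (0.2868, 0.1928, 0.2540, 0.2664)
P(in Brand B after 2 purchases) = 0.2868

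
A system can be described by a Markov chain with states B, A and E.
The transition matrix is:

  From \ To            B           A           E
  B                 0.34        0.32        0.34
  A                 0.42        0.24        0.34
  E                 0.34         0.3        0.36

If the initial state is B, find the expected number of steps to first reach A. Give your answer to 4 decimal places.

3.1943

Let t(s) be the expected number of steps to first reach A from state s, with t(A) = 0. Conditioning on the first step:
t(B) = 1 + 0.34·t(B) + 0.34·t(E)
t(E) = 1 + 0.34·t(B) + 0.36·t(E)
Solving: t(B) = 3.1943, t(E) = 3.2595.
Expected steps from B to A: 3.1943.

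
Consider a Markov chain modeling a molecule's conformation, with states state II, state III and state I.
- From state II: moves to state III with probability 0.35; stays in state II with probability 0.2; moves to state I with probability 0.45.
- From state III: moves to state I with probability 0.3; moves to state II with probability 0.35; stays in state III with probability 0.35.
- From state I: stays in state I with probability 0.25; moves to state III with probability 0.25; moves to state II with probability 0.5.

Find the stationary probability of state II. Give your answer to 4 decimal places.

0.3481

Let the stationary distribution be π with π = πP and π_1 + π_2 + π_3 = 1.
π_1 = 0.2·π_1 + 0.35·π_2 + 0.5·π_3
π_2 = 0.35·π_1 + 0.35·π_2 + 0.25·π_3
Solving with the normalization constraint gives π = (0.3481, 0.3165, 0.3354).
So the stationary probability of state II is 0.3481.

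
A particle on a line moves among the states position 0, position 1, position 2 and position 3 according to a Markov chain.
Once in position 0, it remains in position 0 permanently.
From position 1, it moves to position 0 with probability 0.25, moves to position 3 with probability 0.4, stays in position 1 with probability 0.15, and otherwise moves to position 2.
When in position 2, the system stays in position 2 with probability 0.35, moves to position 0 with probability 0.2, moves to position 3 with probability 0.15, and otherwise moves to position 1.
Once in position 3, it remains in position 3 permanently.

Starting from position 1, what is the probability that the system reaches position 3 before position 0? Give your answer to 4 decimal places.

0.5888

Let h(s) be the probability of absorption at position 3 starting from transient state s. Then h(position 3) = 1 and h(position 0) = 0. By first-step analysis:
h(position 1) = 0.25·0 + 0.15·h(position 1) + 0.2·h(position 2) + 0.4·1
h(position 2) = 0.2·0 + 0.3·h(position 1) + 0.35·h(position 2) + 0.15·1
Solving: h(position 1) = 0.5888, h(position 2) = 0.5025.
Starting from position 1, the probability is 0.5888.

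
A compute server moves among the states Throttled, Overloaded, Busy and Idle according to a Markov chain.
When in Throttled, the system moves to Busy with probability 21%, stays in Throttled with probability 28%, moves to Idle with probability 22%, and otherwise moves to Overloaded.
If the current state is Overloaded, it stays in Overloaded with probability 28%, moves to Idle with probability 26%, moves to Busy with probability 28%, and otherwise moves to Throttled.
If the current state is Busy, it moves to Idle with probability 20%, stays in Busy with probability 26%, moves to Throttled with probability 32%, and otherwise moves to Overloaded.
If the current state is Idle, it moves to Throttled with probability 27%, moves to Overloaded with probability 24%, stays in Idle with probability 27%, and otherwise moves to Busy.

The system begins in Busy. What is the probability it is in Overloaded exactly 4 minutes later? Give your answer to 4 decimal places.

Propagate the distribution vector 4 minutes from Busy.
After 0 minutes: (0.0000, 0.0000, 1.0000, 0.0000)
After 1 minute: (0.3200, 0.2200, 0.2600, 0.2000)
After 2 minutes: (0.2664, 0.2596, 0.2404, 0.2336)
After 3 minutes: (0.2613, 0.2589, 0.2425, 0.2373)
After 4 minutes: (0.2614, 0.2586, 0.2426, 0.2374)
P(in Overloaded after 4 minutes) = 0.2586

0.2586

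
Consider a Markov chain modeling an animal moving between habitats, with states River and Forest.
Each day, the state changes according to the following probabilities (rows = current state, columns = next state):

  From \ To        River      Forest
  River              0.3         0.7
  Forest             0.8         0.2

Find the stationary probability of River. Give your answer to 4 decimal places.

Let the stationary distribution be π with π = πP and π_1 + π_2 = 1.
π_1 = 0.3·π_1 + 0.8·π_2
Solving with the normalization constraint gives π = (0.5333, 0.4667).
So the stationary probability of River is 0.5333.

0.5333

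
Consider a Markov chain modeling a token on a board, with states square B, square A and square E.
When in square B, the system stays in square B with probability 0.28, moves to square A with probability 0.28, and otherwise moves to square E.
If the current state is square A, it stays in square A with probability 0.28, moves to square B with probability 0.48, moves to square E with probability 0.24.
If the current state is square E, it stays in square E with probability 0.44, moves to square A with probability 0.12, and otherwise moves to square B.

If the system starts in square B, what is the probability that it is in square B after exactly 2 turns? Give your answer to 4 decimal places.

Sum over the intermediate state after 1 turn:
P = P(square B→square B)·P(square B→square B) + P(square B→square A)·P(square A→square B) + P(square B→square E)·P(square E→square B)
  = 0.28×0.28 + 0.28×0.48 + 0.44×0.44
  = 0.0784 + 0.1344 + 0.1936 = 0.4064

0.4064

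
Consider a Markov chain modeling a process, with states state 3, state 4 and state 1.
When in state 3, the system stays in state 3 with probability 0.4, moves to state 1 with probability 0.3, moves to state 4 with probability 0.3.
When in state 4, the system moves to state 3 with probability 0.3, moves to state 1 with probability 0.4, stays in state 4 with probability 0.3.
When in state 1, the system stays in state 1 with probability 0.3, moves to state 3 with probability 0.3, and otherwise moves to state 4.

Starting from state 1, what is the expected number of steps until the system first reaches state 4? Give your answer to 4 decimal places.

Let t(s) be the expected number of steps to first reach state 4 from state s, with t(state 4) = 0. Conditioning on the first step:
t(state 3) = 1 + 0.4·t(state 3) + 0.3·t(state 1)
t(state 1) = 1 + 0.3·t(state 3) + 0.3·t(state 1)
Solving: t(state 3) = 3.0303, t(state 1) = 2.7273.
Expected steps from state 1 to state 4: 2.7273.

2.7273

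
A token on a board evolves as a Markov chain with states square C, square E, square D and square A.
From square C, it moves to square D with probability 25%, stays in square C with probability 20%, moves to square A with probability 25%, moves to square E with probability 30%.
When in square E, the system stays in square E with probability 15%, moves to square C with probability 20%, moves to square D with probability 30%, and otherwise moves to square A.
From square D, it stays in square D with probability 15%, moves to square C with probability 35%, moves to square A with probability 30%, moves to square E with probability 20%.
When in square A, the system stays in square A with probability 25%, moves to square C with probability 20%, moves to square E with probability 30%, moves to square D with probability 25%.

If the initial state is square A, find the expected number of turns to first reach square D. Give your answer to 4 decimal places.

3.8017

Let t(s) be the expected number of turns to first reach square D from state s, with t(square D) = 0. Conditioning on the first turn:
t(square C) = 1 + 0.2·t(square C) + 0.3·t(square E) + 0.25·t(square A)
t(square E) = 1 + 0.2·t(square C) + 0.15·t(square E) + 0.35·t(square A)
t(square A) = 1 + 0.2·t(square C) + 0.3·t(square E) + 0.25·t(square A)
Solving: t(square C) = 3.8017, t(square E) = 3.6364, t(square A) = 3.8017.
Expected turns from square A to square D: 3.8017.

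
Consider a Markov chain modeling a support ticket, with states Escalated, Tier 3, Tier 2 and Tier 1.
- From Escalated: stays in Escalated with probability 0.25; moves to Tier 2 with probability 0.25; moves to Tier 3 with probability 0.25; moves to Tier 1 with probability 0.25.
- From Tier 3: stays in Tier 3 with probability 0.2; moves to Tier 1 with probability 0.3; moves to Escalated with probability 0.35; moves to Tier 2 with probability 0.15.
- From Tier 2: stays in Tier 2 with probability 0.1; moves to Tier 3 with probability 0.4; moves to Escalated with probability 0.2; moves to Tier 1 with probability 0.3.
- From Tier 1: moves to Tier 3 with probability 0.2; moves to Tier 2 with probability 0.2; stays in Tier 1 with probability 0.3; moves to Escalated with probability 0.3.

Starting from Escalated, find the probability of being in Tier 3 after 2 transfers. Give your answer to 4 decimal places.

0.2625

Propagate the distribution vector 2 transfers from Escalated.
After 0 transfers: (1.0000, 0.0000, 0.0000, 0.0000)
After 1 transfer: (0.2500, 0.2500, 0.2500, 0.2500)
After 2 transfers: (0.2750, 0.2625, 0.1750, 0.2875)
P(in Tier 3 after 2 transfers) = 0.2625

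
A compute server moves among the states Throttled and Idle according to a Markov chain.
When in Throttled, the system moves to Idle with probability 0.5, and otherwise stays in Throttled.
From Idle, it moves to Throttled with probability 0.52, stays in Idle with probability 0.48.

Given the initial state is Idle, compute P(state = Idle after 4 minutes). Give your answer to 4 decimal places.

0.4902

Propagate the distribution vector 4 minutes from Idle.
After 0 minutes: (0.0000, 1.0000)
After 1 minute: (0.5200, 0.4800)
After 2 minutes: (0.5096, 0.4904)
After 3 minutes: (0.5098, 0.4902)
After 4 minutes: (0.5098, 0.4902)
P(in Idle after 4 minutes) = 0.4902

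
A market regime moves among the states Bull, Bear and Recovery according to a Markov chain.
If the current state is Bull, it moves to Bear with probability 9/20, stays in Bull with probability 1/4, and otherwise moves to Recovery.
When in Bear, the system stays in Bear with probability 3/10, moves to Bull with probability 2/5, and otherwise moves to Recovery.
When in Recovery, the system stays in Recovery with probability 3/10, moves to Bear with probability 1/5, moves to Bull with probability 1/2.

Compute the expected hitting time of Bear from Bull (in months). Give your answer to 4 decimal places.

Let t(s) be the expected number of months to first reach Bear from state s, with t(Bear) = 0. Conditioning on the first month:
t(Bull) = 1 + 0.25·t(Bull) + 0.3·t(Recovery)
t(Recovery) = 1 + 0.5·t(Bull) + 0.3·t(Recovery)
Solving: t(Bull) = 2.6667, t(Recovery) = 3.3333.
Expected months from Bull to Bear: 2.6667.

2.6667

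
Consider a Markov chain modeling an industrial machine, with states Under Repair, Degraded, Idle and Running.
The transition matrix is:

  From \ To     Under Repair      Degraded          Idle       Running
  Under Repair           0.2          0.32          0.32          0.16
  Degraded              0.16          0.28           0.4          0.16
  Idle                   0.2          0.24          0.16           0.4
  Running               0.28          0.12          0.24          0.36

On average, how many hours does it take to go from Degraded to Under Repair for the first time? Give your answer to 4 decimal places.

Let t(s) be the expected number of hours to first reach Under Repair from state s, with t(Under Repair) = 0. Conditioning on the first hour:
t(Degraded) = 1 + 0.28·t(Degraded) + 0.4·t(Idle) + 0.16·t(Running)
t(Idle) = 1 + 0.24·t(Degraded) + 0.16·t(Idle) + 0.4·t(Running)
t(Running) = 1 + 0.12·t(Degraded) + 0.24·t(Idle) + 0.36·t(Running)
Solving: t(Degraded) = 4.8611, t(Idle) = 4.5743, t(Running) = 4.1893.
Expected hours from Degraded to Under Repair: 4.8611.

4.8611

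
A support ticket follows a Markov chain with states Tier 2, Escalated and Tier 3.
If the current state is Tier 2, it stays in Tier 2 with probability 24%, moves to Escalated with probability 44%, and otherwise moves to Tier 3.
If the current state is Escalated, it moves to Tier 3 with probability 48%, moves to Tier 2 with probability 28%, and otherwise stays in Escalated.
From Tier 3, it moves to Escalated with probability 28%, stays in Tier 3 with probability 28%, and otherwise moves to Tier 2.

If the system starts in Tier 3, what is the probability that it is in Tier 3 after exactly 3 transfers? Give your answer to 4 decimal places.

Propagate the distribution vector 3 transfers from Tier 3.
After 0 transfers: (0.0000, 0.0000, 1.0000)
After 1 transfer: (0.4400, 0.2800, 0.2800)
After 2 transfers: (0.3072, 0.3392, 0.3536)
After 3 transfers: (0.3243, 0.3156, 0.3601)
P(in Tier 3 after 3 transfers) = 0.3601

0.3601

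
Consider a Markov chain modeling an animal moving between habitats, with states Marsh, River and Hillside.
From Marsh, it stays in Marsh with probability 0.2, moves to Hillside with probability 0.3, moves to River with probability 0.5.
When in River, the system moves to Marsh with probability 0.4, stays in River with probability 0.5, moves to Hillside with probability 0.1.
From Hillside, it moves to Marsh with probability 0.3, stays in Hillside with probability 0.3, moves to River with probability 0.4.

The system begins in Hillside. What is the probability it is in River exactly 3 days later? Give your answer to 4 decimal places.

0.4780

Propagate the distribution vector 3 days from Hillside.
After 0 days: (0.0000, 0.0000, 1.0000)
After 1 day: (0.3000, 0.4000, 0.3000)
After 2 days: (0.3100, 0.4700, 0.2200)
After 3 days: (0.3160, 0.4780, 0.2060)
P(in River after 3 days) = 0.4780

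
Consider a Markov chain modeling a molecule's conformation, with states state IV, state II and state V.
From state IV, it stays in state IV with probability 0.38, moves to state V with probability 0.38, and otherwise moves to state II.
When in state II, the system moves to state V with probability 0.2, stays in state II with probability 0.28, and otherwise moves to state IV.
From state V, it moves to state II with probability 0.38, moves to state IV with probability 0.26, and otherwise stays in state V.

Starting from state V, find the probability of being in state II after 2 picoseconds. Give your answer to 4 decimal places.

0.3056

Sum over the intermediate state after 1 picosecond:
P = P(state V→state IV)·P(state IV→state II) + P(state V→state II)·P(state II→state II) + P(state V→state V)·P(state V→state II)
  = 0.26×0.24 + 0.38×0.28 + 0.36×0.38
  = 0.0624 + 0.1064 + 0.1368 = 0.3056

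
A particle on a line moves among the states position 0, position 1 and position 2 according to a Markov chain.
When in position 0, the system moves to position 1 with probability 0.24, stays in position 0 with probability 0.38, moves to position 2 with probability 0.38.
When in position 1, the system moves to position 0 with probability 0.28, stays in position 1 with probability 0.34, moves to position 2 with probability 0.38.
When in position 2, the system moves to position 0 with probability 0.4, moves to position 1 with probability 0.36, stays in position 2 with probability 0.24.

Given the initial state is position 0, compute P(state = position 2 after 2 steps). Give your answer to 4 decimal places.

Sum over the intermediate state after 1 step:
P = P(position 0→position 0)·P(position 0→position 2) + P(position 0→position 1)·P(position 1→position 2) + P(position 0→position 2)·P(position 2→position 2)
  = 0.38×0.38 + 0.24×0.38 + 0.38×0.24
  = 0.1444 + 0.0912 + 0.0912 = 0.3268

0.3268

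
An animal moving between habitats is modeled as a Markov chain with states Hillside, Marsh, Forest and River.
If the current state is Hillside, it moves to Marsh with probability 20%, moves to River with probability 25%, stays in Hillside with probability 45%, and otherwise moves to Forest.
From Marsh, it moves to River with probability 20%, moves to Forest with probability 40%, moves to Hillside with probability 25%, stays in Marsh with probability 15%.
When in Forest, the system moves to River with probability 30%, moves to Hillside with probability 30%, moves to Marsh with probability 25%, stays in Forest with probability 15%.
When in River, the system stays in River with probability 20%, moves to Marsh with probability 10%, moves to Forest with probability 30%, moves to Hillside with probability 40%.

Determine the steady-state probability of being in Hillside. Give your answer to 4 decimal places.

Let the stationary distribution be π with π = πP and π_1 + π_2 + π_3 + π_4 = 1.
π_1 = 0.45·π_1 + 0.25·π_2 + 0.3·π_3 + 0.4·π_4
π_2 = 0.2·π_1 + 0.15·π_2 + 0.25·π_3 + 0.1·π_4
π_3 = 0.1·π_1 + 0.4·π_2 + 0.15·π_3 + 0.3·π_4
Solving with the normalization constraint gives π = (0.3707, 0.1777, 0.2119, 0.2397).
So the stationary probability of Hillside is 0.3707.

0.3707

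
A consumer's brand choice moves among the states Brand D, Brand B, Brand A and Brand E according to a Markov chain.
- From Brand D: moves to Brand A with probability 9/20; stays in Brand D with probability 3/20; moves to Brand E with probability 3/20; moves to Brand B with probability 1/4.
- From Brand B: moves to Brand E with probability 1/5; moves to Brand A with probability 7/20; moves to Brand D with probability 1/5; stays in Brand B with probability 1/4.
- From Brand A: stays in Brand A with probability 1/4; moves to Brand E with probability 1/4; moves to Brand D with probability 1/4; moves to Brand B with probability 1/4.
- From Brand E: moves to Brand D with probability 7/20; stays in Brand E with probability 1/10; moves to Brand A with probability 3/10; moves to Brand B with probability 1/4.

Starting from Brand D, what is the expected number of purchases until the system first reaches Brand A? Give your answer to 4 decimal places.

Let t(s) be the expected number of purchases to first reach Brand A from state s, with t(Brand A) = 0. Conditioning on the first purchase:
t(Brand D) = 1 + 0.15·t(Brand D) + 0.25·t(Brand B) + 0.15·t(Brand E)
t(Brand B) = 1 + 0.2·t(Brand D) + 0.25·t(Brand B) + 0.2·t(Brand E)
t(Brand E) = 1 + 0.35·t(Brand D) + 0.25·t(Brand B) + 0.1·t(Brand E)
Solving: t(Brand D) = 2.4889, t(Brand B) = 2.7556, t(Brand E) = 2.8444.
Expected purchases from Brand D to Brand A: 2.4889.

2.4889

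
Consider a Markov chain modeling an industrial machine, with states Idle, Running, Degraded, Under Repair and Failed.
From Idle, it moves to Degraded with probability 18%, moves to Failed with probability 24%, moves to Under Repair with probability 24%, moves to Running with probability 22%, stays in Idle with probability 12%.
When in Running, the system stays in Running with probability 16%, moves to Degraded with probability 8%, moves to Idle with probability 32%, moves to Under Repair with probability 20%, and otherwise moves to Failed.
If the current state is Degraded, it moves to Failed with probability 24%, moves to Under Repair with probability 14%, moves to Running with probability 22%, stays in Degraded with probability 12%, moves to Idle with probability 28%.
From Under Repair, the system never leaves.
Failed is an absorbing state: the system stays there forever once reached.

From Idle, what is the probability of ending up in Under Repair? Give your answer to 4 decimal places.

0.4745

Let h(s) be the probability of absorption at Under Repair starting from transient state s. Then h(Under Repair) = 1 and h(Failed) = 0. By first-step analysis:
h(Idle) = 0.12·h(Idle) + 0.22·h(Running) + 0.18·h(Degraded) + 0.24·1 + 0.24·0
h(Running) = 0.32·h(Idle) + 0.16·h(Running) + 0.08·h(Degraded) + 0.2·1 + 0.24·0
h(Degraded) = 0.28·h(Idle) + 0.22·h(Running) + 0.12·h(Degraded) + 0.14·1 + 0.24·0
Solving: h(Idle) = 0.4745, h(Running) = 0.4593, h(Degraded) = 0.4249.
Starting from Idle, the probability is 0.4745.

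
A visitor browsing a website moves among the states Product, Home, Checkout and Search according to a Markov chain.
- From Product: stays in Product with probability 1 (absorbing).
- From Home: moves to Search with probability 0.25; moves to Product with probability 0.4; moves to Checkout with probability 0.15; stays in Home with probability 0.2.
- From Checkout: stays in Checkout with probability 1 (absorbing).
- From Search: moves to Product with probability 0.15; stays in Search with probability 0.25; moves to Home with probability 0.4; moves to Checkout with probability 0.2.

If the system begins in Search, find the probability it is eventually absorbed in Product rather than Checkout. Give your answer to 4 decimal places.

0.5600

Let h(s) be the probability of absorption at Product starting from transient state s. Then h(Product) = 1 and h(Checkout) = 0. By first-step analysis:
h(Home) = 0.4·1 + 0.2·h(Home) + 0.15·0 + 0.25·h(Search)
h(Search) = 0.15·1 + 0.4·h(Home) + 0.2·0 + 0.25·h(Search)
Solving: h(Home) = 0.6750, h(Search) = 0.5600.
Starting from Search, the probability is 0.5600.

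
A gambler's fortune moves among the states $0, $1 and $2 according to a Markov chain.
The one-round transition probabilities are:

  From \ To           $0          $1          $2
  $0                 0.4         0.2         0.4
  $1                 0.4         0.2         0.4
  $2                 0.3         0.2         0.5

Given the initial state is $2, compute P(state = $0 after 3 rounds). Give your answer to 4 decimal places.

Propagate the distribution vector 3 rounds from $2.
After 0 rounds: (0.0000, 0.0000, 1.0000)
After 1 round: (0.3000, 0.2000, 0.5000)
After 2 rounds: (0.3500, 0.2000, 0.4500)
After 3 rounds: (0.3550, 0.2000, 0.4450)
P(in $0 after 3 rounds) = 0.3550

0.3550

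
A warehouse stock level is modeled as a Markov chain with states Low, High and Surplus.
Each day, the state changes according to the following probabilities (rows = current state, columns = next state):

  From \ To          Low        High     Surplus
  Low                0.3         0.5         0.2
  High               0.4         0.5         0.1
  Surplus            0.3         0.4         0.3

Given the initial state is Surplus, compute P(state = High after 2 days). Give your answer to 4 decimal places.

Sum over the intermediate state after 1 day:
P = P(Surplus→Low)·P(Low→High) + P(Surplus→High)·P(High→High) + P(Surplus→Surplus)·P(Surplus→High)
  = 0.3×0.5 + 0.4×0.5 + 0.3×0.4
  = 0.1500 + 0.2000 + 0.1200 = 0.4700

0.4700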